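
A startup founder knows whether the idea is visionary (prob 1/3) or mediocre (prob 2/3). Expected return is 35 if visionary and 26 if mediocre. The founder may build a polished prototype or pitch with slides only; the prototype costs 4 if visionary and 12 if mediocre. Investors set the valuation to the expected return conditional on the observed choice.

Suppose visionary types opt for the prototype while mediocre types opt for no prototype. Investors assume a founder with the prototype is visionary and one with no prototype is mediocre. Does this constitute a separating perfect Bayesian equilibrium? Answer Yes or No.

Yes

Under these beliefs, the prototype earns valuation 35 and no prototype earns valuation 26.
visionary: the prototype nets 35 − 4 = 31; no prototype nets 26. visionary prefers the prototype.
mediocre: the prototype nets 35 − 12 = 23; no prototype nets 26. mediocre prefers no prototype.
Neither type deviates, so the separating profile is an equilibrium.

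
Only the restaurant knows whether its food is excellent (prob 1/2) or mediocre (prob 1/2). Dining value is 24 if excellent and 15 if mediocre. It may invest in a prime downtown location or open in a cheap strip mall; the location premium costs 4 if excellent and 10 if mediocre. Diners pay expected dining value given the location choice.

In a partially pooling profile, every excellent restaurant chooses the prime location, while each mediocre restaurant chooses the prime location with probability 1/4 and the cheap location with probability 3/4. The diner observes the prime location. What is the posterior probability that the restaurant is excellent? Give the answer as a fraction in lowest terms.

4/5

P(the prime location) = (1/2)·1 + (1/2)·(1/4) = 5/8.
By Bayes' rule, P(excellent | the prime location) = (1/2) / (5/8) = 4/5.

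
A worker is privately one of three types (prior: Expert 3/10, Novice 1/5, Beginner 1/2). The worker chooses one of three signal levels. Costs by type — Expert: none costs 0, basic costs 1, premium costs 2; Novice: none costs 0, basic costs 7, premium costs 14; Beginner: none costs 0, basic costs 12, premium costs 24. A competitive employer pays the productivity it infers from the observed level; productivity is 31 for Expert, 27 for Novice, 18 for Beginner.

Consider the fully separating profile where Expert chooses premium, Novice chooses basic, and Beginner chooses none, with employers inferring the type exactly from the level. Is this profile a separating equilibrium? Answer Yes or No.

Separating wages: premium → 31, basic → 27, none → 18.
Expert (assigned premium): none: 18 − 0 = 18; basic: 27 − 1 = 26; premium: 31 − 2 = 29. Expert stays.
Novice (assigned basic): none: 18 − 0 = 18; basic: 27 − 7 = 20; premium: 31 − 14 = 17. Novice stays.
Beginner (assigned none): none: 18 − 0 = 18; basic: 27 − 12 = 15; premium: 31 − 24 = 7. Beginner stays.
Every type prefers its assigned level; separation holds.

Yes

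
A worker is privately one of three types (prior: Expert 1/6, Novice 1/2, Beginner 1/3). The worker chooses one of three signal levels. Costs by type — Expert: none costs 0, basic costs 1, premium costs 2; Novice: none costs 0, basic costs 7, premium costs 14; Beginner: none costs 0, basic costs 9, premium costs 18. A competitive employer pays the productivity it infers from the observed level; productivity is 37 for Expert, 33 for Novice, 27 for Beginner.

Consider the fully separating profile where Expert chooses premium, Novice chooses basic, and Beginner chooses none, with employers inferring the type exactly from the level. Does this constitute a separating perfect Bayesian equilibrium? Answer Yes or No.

Separating wages: premium → 37, basic → 33, none → 27.
Expert (assigned premium): none: 27 − 0 = 27; basic: 33 − 1 = 32; premium: 37 − 2 = 35. Expert stays.
Novice (assigned basic): none: 27 − 0 = 27; basic: 33 − 7 = 26; premium: 37 − 14 = 23. Novice prefers none.
Beginner (assigned none): none: 27 − 0 = 27; basic: 33 − 9 = 24; premium: 37 − 18 = 19. Beginner stays.
At least one type deviates; the separating profile fails.

No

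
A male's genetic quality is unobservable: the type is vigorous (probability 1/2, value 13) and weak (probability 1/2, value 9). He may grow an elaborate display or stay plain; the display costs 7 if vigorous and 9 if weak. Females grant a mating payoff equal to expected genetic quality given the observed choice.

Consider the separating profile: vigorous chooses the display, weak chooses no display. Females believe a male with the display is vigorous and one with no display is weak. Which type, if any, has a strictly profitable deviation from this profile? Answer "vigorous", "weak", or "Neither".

vigorous

The display pays 13; no display pays 9.
vigorous: assigned the display, nets 13 − 7 = 6; deviating to no display nets 9.
weak: assigned no display, nets 9; deviating to the display nets 13 − 9 = 4.
The vigorous type gains 3 by deviating.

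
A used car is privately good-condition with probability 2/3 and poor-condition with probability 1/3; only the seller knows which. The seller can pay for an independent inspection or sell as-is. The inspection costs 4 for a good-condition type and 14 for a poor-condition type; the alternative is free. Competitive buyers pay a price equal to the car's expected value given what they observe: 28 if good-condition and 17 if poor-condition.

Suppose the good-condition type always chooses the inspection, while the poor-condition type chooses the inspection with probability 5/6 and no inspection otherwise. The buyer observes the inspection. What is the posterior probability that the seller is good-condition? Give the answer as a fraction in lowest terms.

12/17

P(the inspection) = (2/3)·1 + (1/3)·(5/6) = 17/18.
By Bayes' rule, P(good-condition | the inspection) = (2/3) / (17/18) = 12/17.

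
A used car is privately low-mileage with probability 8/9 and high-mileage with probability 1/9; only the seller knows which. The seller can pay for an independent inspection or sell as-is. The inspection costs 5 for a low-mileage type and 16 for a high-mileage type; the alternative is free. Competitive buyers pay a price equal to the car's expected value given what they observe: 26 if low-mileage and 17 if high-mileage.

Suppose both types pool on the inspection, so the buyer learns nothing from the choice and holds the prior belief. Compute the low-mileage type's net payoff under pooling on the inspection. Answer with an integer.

Pooled price = 8/9·26 + 1/9·17 = 25.
low-mileage pays cost 5 for the inspection, so net payoff = 25 − 5 = 20.

20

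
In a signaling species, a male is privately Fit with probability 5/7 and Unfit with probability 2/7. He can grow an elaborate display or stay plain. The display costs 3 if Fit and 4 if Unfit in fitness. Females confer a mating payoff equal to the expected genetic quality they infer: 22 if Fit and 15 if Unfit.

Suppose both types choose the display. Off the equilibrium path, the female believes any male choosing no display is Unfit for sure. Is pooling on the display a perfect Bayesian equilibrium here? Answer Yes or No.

Yes

On path, the female holds the prior and pays 5/7·22 + 2/7·15 = 20. Off path (no display), believing Unfit, it pays 15.
Fit: the display nets 20 − 3 = 17; no display nets 15. Fit stays.
Unfit: the display nets 20 − 4 = 16; no display nets 15. Unfit stays.
No type deviates, so pooling is sustained.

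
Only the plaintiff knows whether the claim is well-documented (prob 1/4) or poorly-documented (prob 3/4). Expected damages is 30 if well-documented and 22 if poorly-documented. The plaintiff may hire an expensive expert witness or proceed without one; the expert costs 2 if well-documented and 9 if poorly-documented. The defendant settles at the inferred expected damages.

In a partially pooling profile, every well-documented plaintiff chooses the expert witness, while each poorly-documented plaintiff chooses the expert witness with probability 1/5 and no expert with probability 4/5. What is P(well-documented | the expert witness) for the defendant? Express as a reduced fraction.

P(the expert witness) = (1/4)·1 + (3/4)·(1/5) = 2/5.
By Bayes' rule, P(well-documented | the expert witness) = (1/4) / (2/5) = 5/8.

5/8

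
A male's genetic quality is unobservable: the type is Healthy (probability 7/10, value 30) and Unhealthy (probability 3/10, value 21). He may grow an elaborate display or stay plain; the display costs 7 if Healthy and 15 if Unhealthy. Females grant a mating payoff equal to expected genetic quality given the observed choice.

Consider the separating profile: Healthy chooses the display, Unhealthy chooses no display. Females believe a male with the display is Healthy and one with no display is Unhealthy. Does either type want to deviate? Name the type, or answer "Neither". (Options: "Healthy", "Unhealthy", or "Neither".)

The display pays 30; no display pays 21.
Healthy: assigned the display, nets 30 − 7 = 23; deviating to no display nets 21.
Unhealthy: assigned no display, nets 21; deviating to the display nets 30 − 15 = 15.
Both types strictly prefer their assigned action; no profitable deviation.

Neither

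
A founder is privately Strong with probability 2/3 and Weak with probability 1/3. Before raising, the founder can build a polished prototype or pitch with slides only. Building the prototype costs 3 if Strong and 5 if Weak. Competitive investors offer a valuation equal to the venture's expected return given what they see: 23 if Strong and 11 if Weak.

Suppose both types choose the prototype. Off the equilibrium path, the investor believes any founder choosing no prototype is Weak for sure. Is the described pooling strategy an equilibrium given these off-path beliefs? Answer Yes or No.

Yes

On path, the investor holds the prior and pays 2/3·23 + 1/3·11 = 19. Off path (no prototype), believing Weak, it pays 11.
Strong: the prototype nets 19 − 3 = 16; no prototype nets 11. Strong stays.
Weak: the prototype nets 19 − 5 = 14; no prototype nets 11. Weak stays.
No type deviates, so pooling is sustained.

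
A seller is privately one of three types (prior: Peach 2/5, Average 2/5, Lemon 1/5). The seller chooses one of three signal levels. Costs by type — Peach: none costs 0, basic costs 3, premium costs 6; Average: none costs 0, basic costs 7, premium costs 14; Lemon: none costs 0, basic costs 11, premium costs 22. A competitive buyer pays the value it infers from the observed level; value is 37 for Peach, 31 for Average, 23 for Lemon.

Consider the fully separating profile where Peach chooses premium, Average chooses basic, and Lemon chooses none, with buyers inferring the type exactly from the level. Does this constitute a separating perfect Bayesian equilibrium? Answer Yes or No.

Separating prices: premium → 37, basic → 31, none → 23.
Peach (assigned premium): none: 23 − 0 = 23; basic: 31 − 3 = 28; premium: 37 − 6 = 31. Peach stays.
Average (assigned basic): none: 23 − 0 = 23; basic: 31 − 7 = 24; premium: 37 − 14 = 23. Average stays.
Lemon (assigned none): none: 23 − 0 = 23; basic: 31 − 11 = 20; premium: 37 − 22 = 15. Lemon stays.
Every type prefers its assigned level; separation holds.

Yes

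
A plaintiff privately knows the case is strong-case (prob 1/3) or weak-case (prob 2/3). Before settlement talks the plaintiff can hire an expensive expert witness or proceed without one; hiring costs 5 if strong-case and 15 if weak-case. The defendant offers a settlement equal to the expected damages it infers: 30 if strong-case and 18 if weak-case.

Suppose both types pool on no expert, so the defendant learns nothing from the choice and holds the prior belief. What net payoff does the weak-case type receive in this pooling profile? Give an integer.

22

Pooled settlement = 1/3·30 + 2/3·18 = 22.
weak-case pays no cost for no expert, so net payoff = 22.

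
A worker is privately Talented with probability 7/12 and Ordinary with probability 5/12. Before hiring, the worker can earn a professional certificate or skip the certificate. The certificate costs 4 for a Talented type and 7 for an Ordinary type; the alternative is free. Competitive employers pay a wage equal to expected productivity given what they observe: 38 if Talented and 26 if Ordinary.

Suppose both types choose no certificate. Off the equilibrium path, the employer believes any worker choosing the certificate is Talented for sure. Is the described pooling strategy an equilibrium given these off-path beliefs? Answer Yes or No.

On path, the employer holds the prior and pays 7/12·38 + 5/12·26 = 33. Off path (the certificate), believing Talented, it pays 38.
Talented: no certificate nets 33; the certificate nets 38 − 4 = 34. Talented would deviate.
Ordinary: no certificate nets 33; the certificate nets 38 − 7 = 31. Ordinary stays.
A type deviates, so pooling fails.

No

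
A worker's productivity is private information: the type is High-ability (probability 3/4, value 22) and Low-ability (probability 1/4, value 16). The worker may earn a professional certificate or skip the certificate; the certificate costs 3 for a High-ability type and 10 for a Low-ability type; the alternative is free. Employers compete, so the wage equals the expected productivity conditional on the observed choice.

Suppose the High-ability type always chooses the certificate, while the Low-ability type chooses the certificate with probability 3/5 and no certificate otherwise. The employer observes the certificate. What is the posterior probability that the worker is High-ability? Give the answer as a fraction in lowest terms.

5/6

P(the certificate) = (3/4)·1 + (1/4)·(3/5) = 9/10.
By Bayes' rule, P(High-ability | the certificate) = (3/4) / (9/10) = 5/6.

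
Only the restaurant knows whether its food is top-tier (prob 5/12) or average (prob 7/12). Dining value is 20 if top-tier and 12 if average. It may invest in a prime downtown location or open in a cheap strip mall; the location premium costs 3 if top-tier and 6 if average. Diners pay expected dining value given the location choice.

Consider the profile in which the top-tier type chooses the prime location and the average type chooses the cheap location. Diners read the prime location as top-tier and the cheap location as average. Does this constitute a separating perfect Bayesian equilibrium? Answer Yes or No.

No

Under these beliefs, the prime location earns price premium 20 and the cheap location earns price premium 12.
top-tier: the prime location nets 20 − 3 = 17; the cheap location nets 12. top-tier prefers the prime location.
average: the prime location nets 20 − 6 = 14; the cheap location nets 12. average would deviate to the prime location.
average has a profitable deviation, so the profile is not an equilibrium.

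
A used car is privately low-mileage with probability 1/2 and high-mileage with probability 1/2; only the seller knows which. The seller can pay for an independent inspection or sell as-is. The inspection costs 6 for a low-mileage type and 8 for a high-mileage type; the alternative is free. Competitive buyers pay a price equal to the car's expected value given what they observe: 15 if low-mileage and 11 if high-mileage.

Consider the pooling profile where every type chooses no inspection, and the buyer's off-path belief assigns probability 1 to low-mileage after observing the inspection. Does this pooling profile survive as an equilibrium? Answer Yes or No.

Yes

On path, the buyer holds the prior and pays 1/2·15 + 1/2·11 = 13. Off path (the inspection), believing low-mileage, it pays 15.
low-mileage: no inspection nets 13; the inspection nets 15 − 6 = 9. low-mileage stays.
high-mileage: no inspection nets 13; the inspection nets 15 − 8 = 7. high-mileage stays.
No type deviates, so pooling is sustained.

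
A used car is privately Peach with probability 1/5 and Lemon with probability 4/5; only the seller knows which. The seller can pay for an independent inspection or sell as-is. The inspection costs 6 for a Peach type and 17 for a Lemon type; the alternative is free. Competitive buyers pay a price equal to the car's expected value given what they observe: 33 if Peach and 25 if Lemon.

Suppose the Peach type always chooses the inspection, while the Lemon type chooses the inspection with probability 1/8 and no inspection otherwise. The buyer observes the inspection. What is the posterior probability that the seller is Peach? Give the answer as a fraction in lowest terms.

2/3

P(the inspection) = (1/5)·1 + (4/5)·(1/8) = 3/10.
By Bayes' rule, P(Peach | the inspection) = (1/5) / (3/10) = 2/3.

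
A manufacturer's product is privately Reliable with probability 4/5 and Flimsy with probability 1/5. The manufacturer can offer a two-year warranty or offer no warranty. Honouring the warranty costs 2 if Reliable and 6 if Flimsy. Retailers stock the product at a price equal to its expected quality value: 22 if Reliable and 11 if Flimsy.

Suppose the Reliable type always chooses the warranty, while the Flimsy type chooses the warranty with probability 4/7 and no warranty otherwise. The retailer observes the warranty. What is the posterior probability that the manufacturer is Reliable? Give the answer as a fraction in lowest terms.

7/8

P(the warranty) = (4/5)·1 + (1/5)·(4/7) = 32/35.
By Bayes' rule, P(Reliable | the warranty) = (4/5) / (32/35) = 7/8.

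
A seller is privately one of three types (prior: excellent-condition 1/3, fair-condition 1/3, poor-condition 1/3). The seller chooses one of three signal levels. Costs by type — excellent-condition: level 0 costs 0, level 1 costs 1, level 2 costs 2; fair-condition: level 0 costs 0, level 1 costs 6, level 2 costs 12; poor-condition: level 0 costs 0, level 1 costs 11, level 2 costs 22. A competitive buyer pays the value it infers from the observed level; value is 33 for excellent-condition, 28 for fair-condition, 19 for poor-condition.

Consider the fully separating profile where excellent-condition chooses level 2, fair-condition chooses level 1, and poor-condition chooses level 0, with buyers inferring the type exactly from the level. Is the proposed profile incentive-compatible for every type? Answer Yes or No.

Separating prices: level 2 → 33, level 1 → 28, level 0 → 19.
excellent-condition (assigned level 2): level 0: 19 − 0 = 19; level 1: 28 − 1 = 27; level 2: 33 − 2 = 31. excellent-condition stays.
fair-condition (assigned level 1): level 0: 19 − 0 = 19; level 1: 28 − 6 = 22; level 2: 33 − 12 = 21. fair-condition stays.
poor-condition (assigned level 0): level 0: 19 − 0 = 19; level 1: 28 − 11 = 17; level 2: 33 − 22 = 11. poor-condition stays.
Every type prefers its assigned level; separation holds.

Yes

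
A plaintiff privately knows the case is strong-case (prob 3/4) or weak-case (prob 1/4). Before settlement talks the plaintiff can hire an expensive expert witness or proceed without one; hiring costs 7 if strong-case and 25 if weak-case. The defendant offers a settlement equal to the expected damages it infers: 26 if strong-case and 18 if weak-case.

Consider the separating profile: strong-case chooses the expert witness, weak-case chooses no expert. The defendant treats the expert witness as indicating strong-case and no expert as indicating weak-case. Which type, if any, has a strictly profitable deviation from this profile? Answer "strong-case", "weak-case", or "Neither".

The expert witness pays 26; no expert pays 18.
strong-case: assigned the expert witness, nets 26 − 7 = 19; deviating to no expert nets 18.
weak-case: assigned no expert, nets 18; deviating to the expert witness nets 26 − 25 = 1.
Both types strictly prefer their assigned action; no profitable deviation.

Neither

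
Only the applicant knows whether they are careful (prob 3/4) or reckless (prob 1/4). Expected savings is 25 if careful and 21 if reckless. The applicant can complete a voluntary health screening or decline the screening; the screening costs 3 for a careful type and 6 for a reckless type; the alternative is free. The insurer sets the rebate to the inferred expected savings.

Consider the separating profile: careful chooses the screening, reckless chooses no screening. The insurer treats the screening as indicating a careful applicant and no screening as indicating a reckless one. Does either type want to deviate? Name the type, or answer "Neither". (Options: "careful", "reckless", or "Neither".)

Neither

The screening pays 25; no screening pays 21.
careful: assigned the screening, nets 25 − 3 = 22; deviating to no screening nets 21.
reckless: assigned no screening, nets 21; deviating to the screening nets 25 − 6 = 19.
Both types strictly prefer their assigned action; no profitable deviation.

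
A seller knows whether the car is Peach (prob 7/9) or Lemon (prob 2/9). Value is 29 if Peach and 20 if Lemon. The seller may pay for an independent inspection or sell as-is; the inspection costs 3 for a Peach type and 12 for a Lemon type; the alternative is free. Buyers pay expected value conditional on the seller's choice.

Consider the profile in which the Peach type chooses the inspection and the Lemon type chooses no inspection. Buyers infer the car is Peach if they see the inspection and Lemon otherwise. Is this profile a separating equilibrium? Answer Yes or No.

Under these beliefs, the inspection earns price 29 and no inspection earns price 20.
Peach: the inspection nets 29 − 3 = 26; no inspection nets 20. Peach prefers the inspection.
Lemon: the inspection nets 29 − 12 = 17; no inspection nets 20. Lemon prefers no inspection.
Neither type deviates, so the separating profile is an equilibrium.

Yes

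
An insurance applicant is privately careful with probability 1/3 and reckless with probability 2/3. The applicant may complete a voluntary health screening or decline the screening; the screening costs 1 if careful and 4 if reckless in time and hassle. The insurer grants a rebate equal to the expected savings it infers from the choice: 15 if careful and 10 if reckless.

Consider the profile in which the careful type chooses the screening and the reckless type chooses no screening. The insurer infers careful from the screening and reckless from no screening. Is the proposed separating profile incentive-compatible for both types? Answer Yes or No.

No

Under these beliefs, the screening earns rebate 15 and no screening earns rebate 10.
careful: the screening nets 15 − 1 = 14; no screening nets 10. careful prefers the screening.
reckless: the screening nets 15 − 4 = 11; no screening nets 10. reckless would deviate to the screening.
reckless has a profitable deviation, so the profile is not an equilibrium.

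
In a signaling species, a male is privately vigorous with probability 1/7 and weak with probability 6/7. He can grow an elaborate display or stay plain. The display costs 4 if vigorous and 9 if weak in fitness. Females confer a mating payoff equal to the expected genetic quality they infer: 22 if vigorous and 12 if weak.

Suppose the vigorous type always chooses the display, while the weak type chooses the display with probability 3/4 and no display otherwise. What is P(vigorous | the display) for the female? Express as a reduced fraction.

P(the display) = (1/7)·1 + (6/7)·(3/4) = 11/14.
By Bayes' rule, P(vigorous | the display) = (1/7) / (11/14) = 2/11.

2/11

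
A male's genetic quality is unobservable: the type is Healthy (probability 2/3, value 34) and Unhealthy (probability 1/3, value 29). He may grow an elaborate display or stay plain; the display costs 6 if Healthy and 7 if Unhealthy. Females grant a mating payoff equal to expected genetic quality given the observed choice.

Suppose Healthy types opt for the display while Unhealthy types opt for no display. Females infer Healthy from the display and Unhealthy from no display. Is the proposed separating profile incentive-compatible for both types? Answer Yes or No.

No

Under these beliefs, the display earns mating payoff 34 and no display earns mating payoff 29.
Healthy: the display nets 34 − 6 = 28; no display nets 29. Healthy would deviate to no display.
Unhealthy: the display nets 34 − 7 = 27; no display nets 29. Unhealthy prefers no display.
Healthy has a profitable deviation, so the profile is not an equilibrium.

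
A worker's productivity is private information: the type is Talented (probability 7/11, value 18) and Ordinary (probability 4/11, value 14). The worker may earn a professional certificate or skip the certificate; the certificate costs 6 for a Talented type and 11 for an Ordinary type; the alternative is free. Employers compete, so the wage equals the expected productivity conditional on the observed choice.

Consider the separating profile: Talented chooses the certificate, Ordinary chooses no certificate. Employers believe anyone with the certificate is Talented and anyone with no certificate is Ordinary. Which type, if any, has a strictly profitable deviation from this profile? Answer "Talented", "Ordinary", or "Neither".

Talented

The certificate pays 18; no certificate pays 14.
Talented: assigned the certificate, nets 18 − 6 = 12; deviating to no certificate nets 14.
Ordinary: assigned no certificate, nets 14; deviating to the certificate nets 18 − 11 = 7.
The Talented type gains 2 by deviating.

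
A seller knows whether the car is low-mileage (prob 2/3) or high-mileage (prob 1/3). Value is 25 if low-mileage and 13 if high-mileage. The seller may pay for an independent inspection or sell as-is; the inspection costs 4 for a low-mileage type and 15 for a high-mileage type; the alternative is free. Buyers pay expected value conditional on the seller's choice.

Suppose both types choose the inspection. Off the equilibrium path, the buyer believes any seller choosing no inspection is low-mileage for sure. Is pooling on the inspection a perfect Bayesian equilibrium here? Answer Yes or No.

No

On path, the buyer holds the prior and pays 2/3·25 + 1/3·13 = 21. Off path (no inspection), believing low-mileage, it pays 25.
low-mileage: the inspection nets 21 − 4 = 17; no inspection nets 25. low-mileage would deviate.
high-mileage: the inspection nets 21 − 15 = 6; no inspection nets 25. high-mileage would deviate.
A type deviates, so pooling fails.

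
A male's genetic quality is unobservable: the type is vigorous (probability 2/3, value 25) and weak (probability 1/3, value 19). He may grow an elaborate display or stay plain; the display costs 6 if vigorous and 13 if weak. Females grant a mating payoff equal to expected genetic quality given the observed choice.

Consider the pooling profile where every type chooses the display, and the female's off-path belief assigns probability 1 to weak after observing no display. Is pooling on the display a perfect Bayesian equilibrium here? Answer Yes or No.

No

On path, the female holds the prior and pays 2/3·25 + 1/3·19 = 23. Off path (no display), believing weak, it pays 19.
vigorous: the display nets 23 − 6 = 17; no display nets 19. vigorous would deviate.
weak: the display nets 23 − 13 = 10; no display nets 19. weak would deviate.
A type deviates, so pooling fails.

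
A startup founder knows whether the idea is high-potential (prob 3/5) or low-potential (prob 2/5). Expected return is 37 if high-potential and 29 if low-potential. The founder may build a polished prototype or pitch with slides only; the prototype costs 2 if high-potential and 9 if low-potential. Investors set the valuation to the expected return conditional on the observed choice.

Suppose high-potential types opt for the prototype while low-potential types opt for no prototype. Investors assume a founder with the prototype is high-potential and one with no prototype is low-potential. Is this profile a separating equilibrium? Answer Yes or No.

Under these beliefs, the prototype earns valuation 37 and no prototype earns valuation 29.
high-potential: the prototype nets 37 − 2 = 35; no prototype nets 29. high-potential prefers the prototype.
low-potential: the prototype nets 37 − 9 = 28; no prototype nets 29. low-potential prefers no prototype.
Neither type deviates, so the separating profile is an equilibrium.

Yes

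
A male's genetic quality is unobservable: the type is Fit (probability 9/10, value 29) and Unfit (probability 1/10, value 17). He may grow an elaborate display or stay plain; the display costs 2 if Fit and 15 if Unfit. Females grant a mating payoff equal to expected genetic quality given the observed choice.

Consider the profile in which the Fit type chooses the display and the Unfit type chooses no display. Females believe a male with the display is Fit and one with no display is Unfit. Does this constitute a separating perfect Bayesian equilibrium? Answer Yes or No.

Under these beliefs, the display earns mating payoff 29 and no display earns mating payoff 17.
Fit: the display nets 29 − 2 = 27; no display nets 17. Fit prefers the display.
Unfit: the display nets 29 − 15 = 14; no display nets 17. Unfit prefers no display.
Neither type deviates, so the separating profile is an equilibrium.

Yes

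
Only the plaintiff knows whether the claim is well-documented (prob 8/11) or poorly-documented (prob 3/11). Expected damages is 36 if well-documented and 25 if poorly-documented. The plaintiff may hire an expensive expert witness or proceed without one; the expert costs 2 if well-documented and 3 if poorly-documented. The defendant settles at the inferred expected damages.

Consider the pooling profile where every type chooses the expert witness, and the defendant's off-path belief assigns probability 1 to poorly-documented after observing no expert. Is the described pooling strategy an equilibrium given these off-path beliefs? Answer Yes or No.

Yes

On path, the defendant holds the prior and pays 8/11·36 + 3/11·25 = 33. Off path (no expert), believing poorly-documented, it pays 25.
well-documented: the expert witness nets 33 − 2 = 31; no expert nets 25. well-documented stays.
poorly-documented: the expert witness nets 33 − 3 = 30; no expert nets 25. poorly-documented stays.
No type deviates, so pooling is sustained.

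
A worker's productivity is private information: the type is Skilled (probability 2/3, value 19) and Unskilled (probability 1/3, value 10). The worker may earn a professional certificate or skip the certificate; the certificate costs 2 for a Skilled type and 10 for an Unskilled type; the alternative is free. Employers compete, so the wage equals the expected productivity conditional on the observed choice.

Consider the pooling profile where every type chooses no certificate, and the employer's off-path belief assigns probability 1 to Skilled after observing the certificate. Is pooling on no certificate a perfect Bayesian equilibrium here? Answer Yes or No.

No

On path, the employer holds the prior and pays 2/3·19 + 1/3·10 = 16. Off path (the certificate), believing Skilled, it pays 19.
Skilled: no certificate nets 16; the certificate nets 19 − 2 = 17. Skilled would deviate.
Unskilled: no certificate nets 16; the certificate nets 19 − 10 = 9. Unskilled stays.
A type deviates, so pooling fails.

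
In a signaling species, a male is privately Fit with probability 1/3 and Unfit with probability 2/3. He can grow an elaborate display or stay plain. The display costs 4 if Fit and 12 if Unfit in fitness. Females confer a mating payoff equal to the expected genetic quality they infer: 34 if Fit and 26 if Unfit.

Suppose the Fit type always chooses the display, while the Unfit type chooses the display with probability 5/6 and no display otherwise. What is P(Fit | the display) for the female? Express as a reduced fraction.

3/8

P(the display) = (1/3)·1 + (2/3)·(5/6) = 8/9.
By Bayes' rule, P(Fit | the display) = (1/3) / (8/9) = 3/8.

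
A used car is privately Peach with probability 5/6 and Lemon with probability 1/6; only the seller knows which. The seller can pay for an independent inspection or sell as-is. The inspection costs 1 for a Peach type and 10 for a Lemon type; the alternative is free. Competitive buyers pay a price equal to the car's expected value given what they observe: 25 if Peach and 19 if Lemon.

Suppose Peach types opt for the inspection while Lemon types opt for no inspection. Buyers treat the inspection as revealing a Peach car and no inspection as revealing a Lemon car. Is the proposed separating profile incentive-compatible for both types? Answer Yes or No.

Under these beliefs, the inspection earns price 25 and no inspection earns price 19.
Peach: the inspection nets 25 − 1 = 24; no inspection nets 19. Peach prefers the inspection.
Lemon: the inspection nets 25 − 10 = 15; no inspection nets 19. Lemon prefers no inspection.
Neither type deviates, so the separating profile is an equilibrium.

Yes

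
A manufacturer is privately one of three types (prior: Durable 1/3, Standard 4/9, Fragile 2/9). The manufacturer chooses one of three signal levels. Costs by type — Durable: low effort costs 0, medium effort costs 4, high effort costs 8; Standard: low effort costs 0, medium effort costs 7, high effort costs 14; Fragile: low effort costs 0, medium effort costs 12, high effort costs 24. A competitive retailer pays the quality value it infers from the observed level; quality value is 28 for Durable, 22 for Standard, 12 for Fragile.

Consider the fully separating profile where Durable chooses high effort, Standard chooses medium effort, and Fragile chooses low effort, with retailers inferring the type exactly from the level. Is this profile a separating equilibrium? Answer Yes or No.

Yes

Separating prices: high effort → 28, medium effort → 22, low effort → 12.
Durable (assigned high effort): low effort: 12 − 0 = 12; medium effort: 22 − 4 = 18; high effort: 28 − 8 = 20. Durable stays.
Standard (assigned medium effort): low effort: 12 − 0 = 12; medium effort: 22 − 7 = 15; high effort: 28 − 14 = 14. Standard stays.
Fragile (assigned low effort): low effort: 12 − 0 = 12; medium effort: 22 − 12 = 10; high effort: 28 − 24 = 4. Fragile stays.
Every type prefers its assigned level; separation holds.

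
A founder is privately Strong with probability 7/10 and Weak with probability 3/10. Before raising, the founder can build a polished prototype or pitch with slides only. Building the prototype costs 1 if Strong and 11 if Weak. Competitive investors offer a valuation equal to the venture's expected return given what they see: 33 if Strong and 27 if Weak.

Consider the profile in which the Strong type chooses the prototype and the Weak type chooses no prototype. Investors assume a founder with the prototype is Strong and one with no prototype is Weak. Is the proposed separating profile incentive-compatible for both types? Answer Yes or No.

Yes

Under these beliefs, the prototype earns valuation 33 and no prototype earns valuation 27.
Strong: the prototype nets 33 − 1 = 32; no prototype nets 27. Strong prefers the prototype.
Weak: the prototype nets 33 − 11 = 22; no prototype nets 27. Weak prefers no prototype.
Neither type deviates, so the separating profile is an equilibrium.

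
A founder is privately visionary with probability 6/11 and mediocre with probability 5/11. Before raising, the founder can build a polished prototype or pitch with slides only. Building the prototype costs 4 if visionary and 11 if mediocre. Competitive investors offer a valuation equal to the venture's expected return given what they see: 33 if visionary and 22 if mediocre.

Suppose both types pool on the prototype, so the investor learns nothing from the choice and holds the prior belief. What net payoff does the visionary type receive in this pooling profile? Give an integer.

24

Pooled valuation = 6/11·33 + 5/11·22 = 28.
visionary pays cost 4 for the prototype, so net payoff = 28 − 4 = 24.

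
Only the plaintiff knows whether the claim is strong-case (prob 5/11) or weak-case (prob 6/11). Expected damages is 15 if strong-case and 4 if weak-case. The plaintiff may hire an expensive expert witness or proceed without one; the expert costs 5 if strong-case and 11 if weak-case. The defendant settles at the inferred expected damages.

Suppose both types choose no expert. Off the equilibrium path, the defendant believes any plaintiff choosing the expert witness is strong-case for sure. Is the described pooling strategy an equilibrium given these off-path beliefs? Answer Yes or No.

No

On path, the defendant holds the prior and pays 5/11·15 + 6/11·4 = 9. Off path (the expert witness), believing strong-case, it pays 15.
strong-case: no expert nets 9; the expert witness nets 15 − 5 = 10. strong-case would deviate.
weak-case: no expert nets 9; the expert witness nets 15 − 11 = 4. weak-case stays.
A type deviates, so pooling fails.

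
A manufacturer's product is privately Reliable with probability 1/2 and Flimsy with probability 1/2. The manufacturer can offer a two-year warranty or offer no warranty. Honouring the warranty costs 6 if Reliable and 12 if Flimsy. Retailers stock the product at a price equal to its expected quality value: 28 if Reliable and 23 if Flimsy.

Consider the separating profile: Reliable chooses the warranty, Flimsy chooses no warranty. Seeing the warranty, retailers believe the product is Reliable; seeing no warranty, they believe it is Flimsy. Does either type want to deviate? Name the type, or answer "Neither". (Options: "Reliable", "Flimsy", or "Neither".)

The warranty pays 28; no warranty pays 23.
Reliable: assigned the warranty, nets 28 − 6 = 22; deviating to no warranty nets 23.
Flimsy: assigned no warranty, nets 23; deviating to the warranty nets 28 − 12 = 16.
The Reliable type gains 1 by deviating.

Reliable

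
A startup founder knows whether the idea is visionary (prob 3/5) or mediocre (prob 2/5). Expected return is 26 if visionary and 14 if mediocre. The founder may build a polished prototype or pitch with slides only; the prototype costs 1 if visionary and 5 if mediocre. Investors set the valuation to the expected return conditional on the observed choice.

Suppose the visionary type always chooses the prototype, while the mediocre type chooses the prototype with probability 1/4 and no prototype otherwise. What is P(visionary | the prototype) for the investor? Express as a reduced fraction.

6/7

P(the prototype) = (3/5)·1 + (2/5)·(1/4) = 7/10.
By Bayes' rule, P(visionary | the prototype) = (3/5) / (7/10) = 6/7.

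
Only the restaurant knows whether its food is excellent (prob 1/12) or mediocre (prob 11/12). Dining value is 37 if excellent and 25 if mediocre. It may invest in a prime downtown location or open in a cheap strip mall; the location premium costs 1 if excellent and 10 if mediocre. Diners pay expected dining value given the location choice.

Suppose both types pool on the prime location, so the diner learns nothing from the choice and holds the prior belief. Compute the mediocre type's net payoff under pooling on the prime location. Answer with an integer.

Pooled price premium = 1/12·37 + 11/12·25 = 26.
mediocre pays cost 10 for the prime location, so net payoff = 26 − 10 = 16.

16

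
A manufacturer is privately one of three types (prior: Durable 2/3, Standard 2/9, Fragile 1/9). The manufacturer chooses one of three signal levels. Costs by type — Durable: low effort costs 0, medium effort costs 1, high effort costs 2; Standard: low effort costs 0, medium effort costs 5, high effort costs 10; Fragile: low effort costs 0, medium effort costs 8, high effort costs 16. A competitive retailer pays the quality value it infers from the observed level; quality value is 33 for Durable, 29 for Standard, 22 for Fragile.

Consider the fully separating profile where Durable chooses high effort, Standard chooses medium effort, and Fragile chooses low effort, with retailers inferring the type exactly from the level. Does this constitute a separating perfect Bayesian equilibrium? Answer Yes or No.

Separating prices: high effort → 33, medium effort → 29, low effort → 22.
Durable (assigned high effort): low effort: 22 − 0 = 22; medium effort: 29 − 1 = 28; high effort: 33 − 2 = 31. Durable stays.
Standard (assigned medium effort): low effort: 22 − 0 = 22; medium effort: 29 − 5 = 24; high effort: 33 − 10 = 23. Standard stays.
Fragile (assigned low effort): low effort: 22 − 0 = 22; medium effort: 29 − 8 = 21; high effort: 33 − 16 = 17. Fragile stays.
Every type prefers its assigned level; separation holds.

Yes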